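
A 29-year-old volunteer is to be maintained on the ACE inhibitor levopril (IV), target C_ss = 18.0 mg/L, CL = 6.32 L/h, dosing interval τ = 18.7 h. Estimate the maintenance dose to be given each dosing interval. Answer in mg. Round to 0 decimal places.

2127 mg

At steady state, Dose/τ = Css × CL.
Dose = Css × CL × τ = 18.0 × 6.320 × 18.7 = 2127 mg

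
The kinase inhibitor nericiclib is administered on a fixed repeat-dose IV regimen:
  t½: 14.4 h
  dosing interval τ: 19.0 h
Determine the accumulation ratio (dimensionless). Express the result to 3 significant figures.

1.67

k = ln2 / t½ = 0.693147 / 14.4 = 0.04814 h⁻¹
e^(−kτ) = e^(−0.04814 × 19.0) = 0.4007
Accumulation ratio R = 1 / (1 − e^(−kτ)) = 1 / (1 − 0.4007) = 1.669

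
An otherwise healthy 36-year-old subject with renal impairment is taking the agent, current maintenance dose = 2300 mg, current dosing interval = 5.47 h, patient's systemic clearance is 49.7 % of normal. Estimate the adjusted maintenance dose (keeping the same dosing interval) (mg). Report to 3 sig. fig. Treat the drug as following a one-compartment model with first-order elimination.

To keep the same average steady-state level, dosing rate must scale with clearance.
CL ratio = 49.7 / 100 = 0.4970
New dose (same interval) = 2300 × 0.4970 = 1143 mg

1140 mg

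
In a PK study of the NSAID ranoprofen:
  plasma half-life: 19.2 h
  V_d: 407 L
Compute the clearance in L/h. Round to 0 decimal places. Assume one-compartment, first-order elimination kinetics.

k = ln2 / t½ = 0.693147 / 19.2 = 0.03610 h⁻¹
CL = k × Vd = 0.03610 × 407 = 14.69 L/h

15 L/h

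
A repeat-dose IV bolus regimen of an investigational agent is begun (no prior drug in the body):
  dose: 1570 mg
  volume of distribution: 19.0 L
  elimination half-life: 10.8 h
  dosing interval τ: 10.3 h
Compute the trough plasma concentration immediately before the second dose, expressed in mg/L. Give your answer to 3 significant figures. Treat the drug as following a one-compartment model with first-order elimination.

42.7 mg/L

C₀ per dose = Dose / Vd = 1570 / 19.0 = 82.63 mg/L
k = ln2 / t½ = 0.693147 / 10.8 = 0.06418 h⁻¹
Fraction remaining after one interval: r = e^(−kτ) = e^(−0.06418 × 10.3) = 0.5163
Before dose 2, 1 dose has been given (aged 1τ).
C_trough = C₀ × r = 82.63 × 0.5163 = 42.66 mg/L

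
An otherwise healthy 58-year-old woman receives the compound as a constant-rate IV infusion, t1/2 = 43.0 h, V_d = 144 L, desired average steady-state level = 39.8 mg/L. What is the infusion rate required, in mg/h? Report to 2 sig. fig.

k = ln2 / t½ = 0.693147 / 43.0 = 0.01612 h⁻¹
CL = k × Vd = 0.01612 × 144 = 2.321 L/h
At steady state, infusion rate R₀ = Css × CL = 39.8 × 2.321 = 92.38 mg/h

92 mg/h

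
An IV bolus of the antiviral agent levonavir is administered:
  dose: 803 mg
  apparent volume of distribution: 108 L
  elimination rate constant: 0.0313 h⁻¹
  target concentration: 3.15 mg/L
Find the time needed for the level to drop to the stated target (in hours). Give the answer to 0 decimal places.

27 h

C₀ = Dose / Vd = 803.0 / 108 = 7.435 mg/L
t = ln(C₀ / C) / k = ln(7.435 / 3.15) / 0.03130
  = ln(2.360) / 0.03130 = 0.8587 / 0.03130 = 27.43 h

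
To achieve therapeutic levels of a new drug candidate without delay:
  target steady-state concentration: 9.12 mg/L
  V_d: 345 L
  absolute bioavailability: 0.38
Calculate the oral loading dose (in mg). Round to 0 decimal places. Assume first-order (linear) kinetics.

LD = Css × Vd / F = 9.12 × 345 / 0.38 = 8280 mg

8280 mg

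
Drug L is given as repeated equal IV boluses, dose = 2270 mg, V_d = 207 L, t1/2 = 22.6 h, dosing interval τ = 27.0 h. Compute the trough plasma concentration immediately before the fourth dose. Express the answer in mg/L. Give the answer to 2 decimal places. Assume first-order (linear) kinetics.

7.80 mg/L

C₀ per dose = Dose / Vd = 2270 / 207 = 10.97 mg/L
k = ln2 / t½ = 0.693147 / 22.6 = 0.03067 h⁻¹
Fraction remaining after one interval: r = e^(−kτ) = e^(−0.03067 × 27.0) = 0.4369
Before dose 4, 3 doses have been given (aged 1τ, 2τ, 3τ).
C_trough = C₀ × (r + r² + … + r^3) = C₀ × r(1−r^3)/(1−r)
        = 10.97 × 0.4369 × (1 − 0.08340) / (1 − 0.4369) = 7.802 mg/L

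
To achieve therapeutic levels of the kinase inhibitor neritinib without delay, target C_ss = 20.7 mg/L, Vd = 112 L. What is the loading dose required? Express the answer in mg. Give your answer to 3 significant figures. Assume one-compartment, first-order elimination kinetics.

LD = Css × Vd = 20.7 × 112 = 2318 mg

2320 mg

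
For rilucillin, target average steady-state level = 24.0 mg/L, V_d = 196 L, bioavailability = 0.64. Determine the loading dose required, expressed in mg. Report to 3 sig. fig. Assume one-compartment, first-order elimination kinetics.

7350 mg

LD = Css × Vd / F = 24.0 × 196 / 0.64 = 7350 mg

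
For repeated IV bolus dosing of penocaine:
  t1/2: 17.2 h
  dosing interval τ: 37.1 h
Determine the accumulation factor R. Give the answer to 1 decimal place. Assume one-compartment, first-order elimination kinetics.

k = ln2 / t½ = 0.693147 / 17.2 = 0.04030 h⁻¹
e^(−kτ) = e^(−0.04030 × 37.1) = 0.2242
Accumulation ratio R = 1 / (1 − e^(−kτ)) = 1 / (1 − 0.2242) = 1.289

1.3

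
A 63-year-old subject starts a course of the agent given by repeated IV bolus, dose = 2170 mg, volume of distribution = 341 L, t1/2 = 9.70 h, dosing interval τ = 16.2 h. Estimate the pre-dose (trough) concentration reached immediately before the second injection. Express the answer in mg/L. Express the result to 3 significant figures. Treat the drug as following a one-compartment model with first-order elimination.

C₀ per dose = Dose / Vd = 2170 / 341 = 6.364 mg/L
k = ln2 / t½ = 0.693147 / 9.70 = 0.07146 h⁻¹
Fraction remaining after one interval: r = e^(−kτ) = e^(−0.07146 × 16.2) = 0.3142
Before dose 2, 1 dose has been given (aged 1τ).
C_trough = C₀ × r = 6.364 × 0.3142 = 2.000 mg/L

2.00 mg/L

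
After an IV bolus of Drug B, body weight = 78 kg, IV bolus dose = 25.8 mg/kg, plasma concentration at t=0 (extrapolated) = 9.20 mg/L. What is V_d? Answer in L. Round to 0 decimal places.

Dose = 25.8 × 78 = 2012 mg
Vd = Dose / C₀ = 2012 / 9.20 = 218.7 L

219 L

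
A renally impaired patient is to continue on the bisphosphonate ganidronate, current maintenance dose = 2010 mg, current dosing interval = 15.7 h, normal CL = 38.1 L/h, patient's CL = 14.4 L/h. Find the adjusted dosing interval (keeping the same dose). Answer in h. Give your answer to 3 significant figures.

To keep the same average steady-state level, dosing rate must scale with clearance.
CL ratio = 14.4 / 38.1 = 0.3780
New interval (same dose) = 15.7 / 0.3780 = 41.53 h

41.5 h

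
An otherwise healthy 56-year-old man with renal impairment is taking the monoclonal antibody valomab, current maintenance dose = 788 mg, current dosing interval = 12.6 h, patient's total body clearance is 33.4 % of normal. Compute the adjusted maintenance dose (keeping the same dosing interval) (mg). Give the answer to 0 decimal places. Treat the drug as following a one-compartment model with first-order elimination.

To keep the same average steady-state level, dosing rate must scale with clearance.
CL ratio = 33.4 / 100 = 0.3340
New dose (same interval) = 788 × 0.3340 = 263.2 mg

263 mg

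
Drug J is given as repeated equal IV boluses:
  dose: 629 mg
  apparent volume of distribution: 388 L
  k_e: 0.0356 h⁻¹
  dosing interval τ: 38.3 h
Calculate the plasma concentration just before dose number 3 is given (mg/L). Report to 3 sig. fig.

0.521 mg/L

C₀ per dose = Dose / Vd = 629 / 388 = 1.621 mg/L
Fraction remaining after one interval: r = e^(−kτ) = e^(−0.03560 × 38.3) = 0.2558
Before dose 3, 2 doses have been given (aged 1τ, 2τ).
C_trough = C₀ × (r + r²) = 1.621 × (0.2558 + 0.06543) = 0.5207 mg/L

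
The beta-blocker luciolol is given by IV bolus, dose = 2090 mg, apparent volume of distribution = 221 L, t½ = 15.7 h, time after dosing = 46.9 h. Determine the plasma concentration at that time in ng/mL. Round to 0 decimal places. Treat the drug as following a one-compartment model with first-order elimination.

1193 ng/mL

C₀ = Dose / Vd = 2090 / 221 = 9.457 mg/L
k = ln2 / t½ = 0.693147 / 15.7 = 0.04415 h⁻¹
C = C₀ · e^(−k·t) = 9.457 × e^(−0.04415 × 46.9)
  = 9.457 × 0.1261 = 1.193 mg/L
Convert: 1.193 mg/L × 1000 = 1193 ng/mL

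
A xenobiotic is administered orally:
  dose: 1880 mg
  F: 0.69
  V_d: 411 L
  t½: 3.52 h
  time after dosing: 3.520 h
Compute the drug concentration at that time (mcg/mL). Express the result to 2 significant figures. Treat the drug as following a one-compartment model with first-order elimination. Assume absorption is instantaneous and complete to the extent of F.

1.6 mcg/mL

Amount reaching circulation = F × Dose = 0.69 × 1880 = 1297 mg
C₀ = F·Dose / Vd = 1297 / 411 = 3.156 mg/L
k = ln2 / t½ = 0.693147 / 3.52 = 0.1969 h⁻¹
t / t½ = 3.520 / 3.52 = 1 half-lives
C = C₀ × (1/2)^1 = 3.156 × 0.5000 = 1.578 mg/L
(1.578 mg/L = 1.578 mcg/mL)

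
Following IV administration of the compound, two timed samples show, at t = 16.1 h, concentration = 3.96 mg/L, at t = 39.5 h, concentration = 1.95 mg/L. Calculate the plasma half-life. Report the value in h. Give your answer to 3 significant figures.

22.9 h

k = ln(C₁/C₂) / (t₂ − t₁) = ln(3.96/1.95) / (39.5 − 16.1)
  = 0.7084 / 23.40 = 0.03027 h⁻¹
t½ = ln2 / k = 0.693147 / 0.03027 = 22.90 h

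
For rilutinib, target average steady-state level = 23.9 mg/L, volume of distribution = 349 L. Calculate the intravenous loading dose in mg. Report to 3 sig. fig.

8340 mg

LD = Css × Vd = 23.9 × 349 = 8341 mg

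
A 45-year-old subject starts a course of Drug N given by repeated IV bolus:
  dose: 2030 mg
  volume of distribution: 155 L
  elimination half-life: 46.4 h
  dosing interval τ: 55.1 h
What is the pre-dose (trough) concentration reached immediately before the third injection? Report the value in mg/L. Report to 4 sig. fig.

8.275 mg/L

C₀ per dose = Dose / Vd = 2030 / 155 = 13.10 mg/L
k = ln2 / t½ = 0.693147 / 46.4 = 0.01494 h⁻¹
Fraction remaining after one interval: r = e^(−kτ) = e^(−0.01494 × 55.1) = 0.4390
Before dose 3, 2 doses have been given (aged 1τ, 2τ).
C_trough = C₀ × (r + r²) = 13.10 × (0.4390 + 0.1927) = 8.275 mg/L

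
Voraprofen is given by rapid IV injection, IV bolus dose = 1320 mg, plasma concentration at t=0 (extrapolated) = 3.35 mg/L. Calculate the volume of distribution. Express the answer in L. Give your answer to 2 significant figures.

Vd = Dose / C₀ = 1320 / 3.35 = 394.0 L

390 L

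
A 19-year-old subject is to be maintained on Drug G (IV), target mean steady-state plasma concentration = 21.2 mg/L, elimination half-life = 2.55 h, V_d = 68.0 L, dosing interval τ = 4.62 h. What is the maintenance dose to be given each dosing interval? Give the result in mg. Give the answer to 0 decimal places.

1810 mg

k = ln2 / t½ = 0.693147 / 2.55 = 0.2718 h⁻¹
CL = k × Vd = 0.2718 × 68.0 = 18.48 L/h
At steady state, Dose/τ = Css × CL.
Dose = Css × CL × τ = 21.2 × 18.48 × 4.62 = 1810 mg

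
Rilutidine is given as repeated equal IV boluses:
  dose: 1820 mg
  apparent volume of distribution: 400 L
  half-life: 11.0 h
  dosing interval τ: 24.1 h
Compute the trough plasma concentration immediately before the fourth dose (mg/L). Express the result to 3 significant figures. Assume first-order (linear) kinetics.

C₀ per dose = Dose / Vd = 1820 / 400 = 4.550 mg/L
k = ln2 / t½ = 0.693147 / 11.0 = 0.06301 h⁻¹
Fraction remaining after one interval: r = e^(−kτ) = e^(−0.06301 × 24.1) = 0.2190
Before dose 4, 3 doses have been given (aged 1τ, 2τ, 3τ).
C_trough = C₀ × (r + r² + … + r^3) = C₀ × r(1−r^3)/(1−r)
        = 4.550 × 0.2190 × (1 − 0.01050) / (1 − 0.2190) = 1.262 mg/L

1.26 mg/L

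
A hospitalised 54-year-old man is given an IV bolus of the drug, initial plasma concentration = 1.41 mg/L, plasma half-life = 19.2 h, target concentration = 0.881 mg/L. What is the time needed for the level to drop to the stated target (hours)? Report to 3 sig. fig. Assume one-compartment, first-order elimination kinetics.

13.0 h

k = ln2 / t½ = 0.693147 / 19.2 = 0.03610 h⁻¹
t = ln(C₀ / C) / k = ln(1.410 / 0.881) / 0.03610
  = ln(1.600) / 0.03610 = 0.4700 / 0.03610 = 13.02 h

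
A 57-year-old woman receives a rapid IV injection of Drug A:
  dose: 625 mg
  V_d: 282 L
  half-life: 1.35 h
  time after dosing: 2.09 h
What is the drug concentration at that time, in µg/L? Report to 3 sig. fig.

C₀ = Dose / Vd = 625.0 / 282 = 2.216 mg/L
k = ln2 / t½ = 0.693147 / 1.35 = 0.5134 h⁻¹
C = C₀ · e^(−k·t) = 2.216 × e^(−0.5134 × 2.09)
  = 2.216 × 0.3420 = 0.7579 mg/L
Convert: 0.7579 mg/L × 1000 = 757.9 µg/L

758 µg/L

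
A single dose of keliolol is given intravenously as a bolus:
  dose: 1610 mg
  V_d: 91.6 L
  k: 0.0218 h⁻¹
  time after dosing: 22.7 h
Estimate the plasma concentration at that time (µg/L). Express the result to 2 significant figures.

C₀ = Dose / Vd = 1610 / 91.6 = 17.58 mg/L
C = C₀ · e^(−k·t) = 17.58 × e^(−0.02180 × 22.7)
  = 17.58 × 0.6097 = 10.72 mg/L
Convert: 10.72 mg/L × 1000 = 10720 µg/L

11000 µg/L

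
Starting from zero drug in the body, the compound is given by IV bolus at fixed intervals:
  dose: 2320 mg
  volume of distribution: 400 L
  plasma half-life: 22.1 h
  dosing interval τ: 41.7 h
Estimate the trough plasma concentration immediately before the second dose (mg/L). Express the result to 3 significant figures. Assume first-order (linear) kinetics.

1.57 mg/L

C₀ per dose = Dose / Vd = 2320 / 400 = 5.800 mg/L
k = ln2 / t½ = 0.693147 / 22.1 = 0.03136 h⁻¹
Fraction remaining after one interval: r = e^(−kτ) = e^(−0.03136 × 41.7) = 0.2704
Before dose 2, 1 dose has been given (aged 1τ).
C_trough = C₀ × r = 5.800 × 0.2704 = 1.568 mg/L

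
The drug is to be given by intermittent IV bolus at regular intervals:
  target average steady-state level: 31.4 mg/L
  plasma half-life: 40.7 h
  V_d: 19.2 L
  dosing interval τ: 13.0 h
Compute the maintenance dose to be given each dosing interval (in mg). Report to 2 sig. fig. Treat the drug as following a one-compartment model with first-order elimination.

130 mg

k = ln2 / t½ = 0.693147 / 40.7 = 0.01703 h⁻¹
CL = k × Vd = 0.01703 × 19.2 = 0.3270 L/h
At steady state, Dose/τ = Css × CL.
Dose = Css × CL × τ = 31.4 × 0.3270 × 13.0 = 133.5 mg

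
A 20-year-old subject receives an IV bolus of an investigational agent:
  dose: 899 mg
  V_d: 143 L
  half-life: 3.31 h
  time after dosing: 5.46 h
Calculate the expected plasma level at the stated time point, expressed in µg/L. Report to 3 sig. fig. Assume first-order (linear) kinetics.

2000 µg/L

C₀ = Dose / Vd = 899.0 / 143 = 6.287 mg/L
k = ln2 / t½ = 0.693147 / 3.31 = 0.2094 h⁻¹
C = C₀ · e^(−k·t) = 6.287 × e^(−0.2094 × 5.46)
  = 6.287 × 0.3188 = 2.004 mg/L
Convert: 2.004 mg/L × 1000 = 2004 µg/L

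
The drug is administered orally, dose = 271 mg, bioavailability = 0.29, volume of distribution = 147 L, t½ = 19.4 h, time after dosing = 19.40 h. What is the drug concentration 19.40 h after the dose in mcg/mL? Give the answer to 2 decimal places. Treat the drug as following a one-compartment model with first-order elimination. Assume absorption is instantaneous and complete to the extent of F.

Amount reaching circulation = F × Dose = 0.29 × 271.0 = 78.59 mg
C₀ = F·Dose / Vd = 78.59 / 147 = 0.5346 mg/L
k = ln2 / t½ = 0.693147 / 19.4 = 0.03573 h⁻¹
t / t½ = 19.40 / 19.4 = 1 half-lives
C = C₀ × (1/2)^1 = 0.5346 × 0.5000 = 0.2673 mg/L
(0.2673 mg/L = 0.2673 mcg/mL)

0.27 mcg/mL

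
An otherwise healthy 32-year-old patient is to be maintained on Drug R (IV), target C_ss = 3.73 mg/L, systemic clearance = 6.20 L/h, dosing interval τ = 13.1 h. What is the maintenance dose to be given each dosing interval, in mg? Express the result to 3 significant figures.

303 mg

At steady state, Dose/τ = Css × CL.
Dose = Css × CL × τ = 3.73 × 6.200 × 13.1 = 303.0 mg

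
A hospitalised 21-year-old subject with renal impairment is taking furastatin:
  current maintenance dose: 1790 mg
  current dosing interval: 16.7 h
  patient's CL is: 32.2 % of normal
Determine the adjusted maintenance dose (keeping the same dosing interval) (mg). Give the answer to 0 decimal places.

576 mg

To keep the same average steady-state level, dosing rate must scale with clearance.
CL ratio = 32.2 / 100 = 0.3220
New dose (same interval) = 1790 × 0.3220 = 576.4 mg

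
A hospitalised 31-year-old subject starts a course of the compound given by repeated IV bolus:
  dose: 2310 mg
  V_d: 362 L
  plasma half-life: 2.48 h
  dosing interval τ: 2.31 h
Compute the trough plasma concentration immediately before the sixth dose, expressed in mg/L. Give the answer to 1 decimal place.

6.8 mg/L

C₀ per dose = Dose / Vd = 2310 / 362 = 6.381 mg/L
k = ln2 / t½ = 0.693147 / 2.48 = 0.2795 h⁻¹
Fraction remaining after one interval: r = e^(−kτ) = e^(−0.2795 × 2.31) = 0.5243
Before dose 6, 5 doses have been given (aged 1τ, 2τ, 3τ, 4τ, 5τ).
C_trough = C₀ × (r + r² + … + r^5) = C₀ × r(1−r^5)/(1−r)
        = 6.381 × 0.5243 × (1 − 0.03962) / (1 − 0.5243) = 6.754 mg/L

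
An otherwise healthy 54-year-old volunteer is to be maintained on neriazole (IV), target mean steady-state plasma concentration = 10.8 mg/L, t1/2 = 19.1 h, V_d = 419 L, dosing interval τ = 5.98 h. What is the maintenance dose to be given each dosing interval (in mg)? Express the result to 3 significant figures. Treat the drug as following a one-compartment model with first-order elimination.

k = ln2 / t½ = 0.693147 / 19.1 = 0.03629 h⁻¹
CL = k × Vd = 0.03629 × 419 = 15.21 L/h
At steady state, Dose/τ = Css × CL.
Dose = Css × CL × τ = 10.8 × 15.21 × 5.98 = 982.3 mg

982 mg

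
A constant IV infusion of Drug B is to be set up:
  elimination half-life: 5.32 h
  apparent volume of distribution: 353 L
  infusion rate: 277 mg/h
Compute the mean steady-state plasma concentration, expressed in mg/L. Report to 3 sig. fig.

k = ln2 / t½ = 0.693147 / 5.32 = 0.1303 h⁻¹
CL = k × Vd = 0.1303 × 353 = 46.00 L/h
At steady state Css = R₀ / CL = 277 / 46.00 = 6.022 mg/L

6.02 mg/L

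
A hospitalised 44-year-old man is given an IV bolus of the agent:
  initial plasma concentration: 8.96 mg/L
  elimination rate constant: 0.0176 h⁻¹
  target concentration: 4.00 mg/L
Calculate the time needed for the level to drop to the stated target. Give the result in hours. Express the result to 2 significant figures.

46 h

t = ln(C₀ / C) / k = ln(8.960 / 4.00) / 0.01760
  = ln(2.240) / 0.01760 = 0.8065 / 0.01760 = 45.82 h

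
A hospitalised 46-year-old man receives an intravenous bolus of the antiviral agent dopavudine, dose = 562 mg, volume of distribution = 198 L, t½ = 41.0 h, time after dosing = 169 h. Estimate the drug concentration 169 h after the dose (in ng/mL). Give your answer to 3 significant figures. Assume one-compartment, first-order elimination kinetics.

C₀ = Dose / Vd = 562.0 / 198 = 2.838 mg/L
k = ln2 / t½ = 0.693147 / 41.0 = 0.01691 h⁻¹
C = C₀ · e^(−k·t) = 2.838 × e^(−0.01691 × 169)
  = 2.838 × 0.05740 = 0.1629 mg/L
Convert: 0.1629 mg/L × 1000 = 162.9 ng/mL

163 ng/mL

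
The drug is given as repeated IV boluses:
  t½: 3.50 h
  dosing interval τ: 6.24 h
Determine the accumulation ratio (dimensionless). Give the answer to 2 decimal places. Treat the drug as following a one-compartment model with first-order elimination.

k = ln2 / t½ = 0.693147 / 3.50 = 0.1980 h⁻¹
e^(−kτ) = e^(−0.1980 × 6.24) = 0.2907
Accumulation ratio R = 1 / (1 − e^(−kτ)) = 1 / (1 − 0.2907) = 1.410

1.41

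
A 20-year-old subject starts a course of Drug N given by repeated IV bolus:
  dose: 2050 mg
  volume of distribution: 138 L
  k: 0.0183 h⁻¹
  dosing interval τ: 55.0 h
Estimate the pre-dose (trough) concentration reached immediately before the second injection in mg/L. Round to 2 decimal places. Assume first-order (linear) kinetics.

5.43 mg/L

C₀ per dose = Dose / Vd = 2050 / 138 = 14.86 mg/L
Fraction remaining after one interval: r = e^(−kτ) = e^(−0.01830 × 55.0) = 0.3655
Before dose 2, 1 dose has been given (aged 1τ).
C_trough = C₀ × r = 14.86 × 0.3655 = 5.431 mg/L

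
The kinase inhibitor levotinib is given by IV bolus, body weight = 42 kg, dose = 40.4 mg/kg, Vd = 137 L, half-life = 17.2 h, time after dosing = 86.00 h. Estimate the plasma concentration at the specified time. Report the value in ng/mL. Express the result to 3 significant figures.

Total dose = 40.4 × 42 = 1697 mg
C₀ = Dose / Vd = 1697 / 137 = 12.39 mg/L
k = ln2 / t½ = 0.693147 / 17.2 = 0.04030 h⁻¹
t / t½ = 86.00 / 17.2 = 5 half-lives
C = C₀ × (1/2)^5 = 12.39 × 0.03125 = 0.3872 mg/L
Convert: 0.3872 mg/L × 1000 = 387.2 ng/mL

387 ng/mL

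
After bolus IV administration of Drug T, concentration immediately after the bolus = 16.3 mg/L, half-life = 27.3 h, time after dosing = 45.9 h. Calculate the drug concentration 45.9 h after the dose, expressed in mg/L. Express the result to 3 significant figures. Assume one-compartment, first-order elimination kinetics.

k = ln2 / t½ = 0.693147 / 27.3 = 0.02539 h⁻¹
C = C₀ · e^(−k·t) = 16.30 × e^(−0.02539 × 45.9)
  = 16.30 × 0.3118 = 5.082 mg/L

5.08 mg/L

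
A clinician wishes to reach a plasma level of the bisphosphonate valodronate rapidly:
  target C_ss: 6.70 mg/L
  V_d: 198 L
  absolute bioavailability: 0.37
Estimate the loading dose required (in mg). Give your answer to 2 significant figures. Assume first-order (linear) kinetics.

LD = Css × Vd / F = 6.70 × 198 / 0.37 = 3585 mg

3600 mg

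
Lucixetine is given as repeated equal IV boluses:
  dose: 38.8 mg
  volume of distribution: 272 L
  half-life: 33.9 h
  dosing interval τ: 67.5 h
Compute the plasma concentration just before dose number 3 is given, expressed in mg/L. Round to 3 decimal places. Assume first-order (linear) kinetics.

0.045 mg/L

C₀ per dose = Dose / Vd = 38.8 / 272 = 0.1426 mg/L
k = ln2 / t½ = 0.693147 / 33.9 = 0.02045 h⁻¹
Fraction remaining after one interval: r = e^(−kτ) = e^(−0.02045 × 67.5) = 0.2515
Before dose 3, 2 doses have been given (aged 1τ, 2τ).
C_trough = C₀ × (r + r²) = 0.1426 × (0.2515 + 0.06325) = 0.04488 mg/L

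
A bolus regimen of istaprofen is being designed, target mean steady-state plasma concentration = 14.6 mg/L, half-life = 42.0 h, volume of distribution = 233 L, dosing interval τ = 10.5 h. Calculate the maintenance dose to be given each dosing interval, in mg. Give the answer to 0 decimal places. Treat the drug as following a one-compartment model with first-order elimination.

589 mg

k = ln2 / t½ = 0.693147 / 42.0 = 0.01650 h⁻¹
CL = k × Vd = 0.01650 × 233 = 3.845 L/h
At steady state, Dose/τ = Css × CL.
Dose = Css × CL × τ = 14.6 × 3.845 × 10.5 = 589.4 mg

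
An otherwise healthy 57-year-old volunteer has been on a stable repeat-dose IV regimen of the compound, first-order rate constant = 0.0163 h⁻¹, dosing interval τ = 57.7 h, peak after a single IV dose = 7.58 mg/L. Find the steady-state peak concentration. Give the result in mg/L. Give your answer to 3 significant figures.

e^(−kτ) = e^(−0.01630 × 57.7) = 0.3904
Accumulation ratio R = 1 / (1 − e^(−kτ)) = 1 / (1 − 0.3904) = 1.640
Steady-state peak = C₀ × R = 7.58 × 1.640 = 12.43 mg/L

12.4 mg/L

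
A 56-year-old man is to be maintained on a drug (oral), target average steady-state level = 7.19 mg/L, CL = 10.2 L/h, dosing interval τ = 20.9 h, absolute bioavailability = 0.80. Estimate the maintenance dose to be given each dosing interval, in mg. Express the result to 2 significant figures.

1900 mg

At steady state, F × (Dose/τ) = Css × CL.
Dose = Css × CL × τ / F = 7.19 × 10.20 × 20.9 / 0.80 = 1916 mg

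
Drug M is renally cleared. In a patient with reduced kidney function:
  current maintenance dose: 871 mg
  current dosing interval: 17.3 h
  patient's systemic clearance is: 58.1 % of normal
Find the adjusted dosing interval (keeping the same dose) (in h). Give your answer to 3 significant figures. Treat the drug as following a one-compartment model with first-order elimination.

To keep the same average steady-state level, dosing rate must scale with clearance.
CL ratio = 58.1 / 100 = 0.5810
New interval (same dose) = 17.3 / 0.5810 = 29.78 h

29.8 h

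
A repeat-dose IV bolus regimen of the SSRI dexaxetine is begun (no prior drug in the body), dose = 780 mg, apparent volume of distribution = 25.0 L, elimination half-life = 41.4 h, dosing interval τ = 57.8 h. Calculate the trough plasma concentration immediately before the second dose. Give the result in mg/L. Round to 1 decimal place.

C₀ per dose = Dose / Vd = 780 / 25.0 = 31.20 mg/L
k = ln2 / t½ = 0.693147 / 41.4 = 0.01674 h⁻¹
Fraction remaining after one interval: r = e^(−kτ) = e^(−0.01674 × 57.8) = 0.3800
Before dose 2, 1 dose has been given (aged 1τ).
C_trough = C₀ × r = 31.20 × 0.3800 = 11.86 mg/L

11.9 mg/L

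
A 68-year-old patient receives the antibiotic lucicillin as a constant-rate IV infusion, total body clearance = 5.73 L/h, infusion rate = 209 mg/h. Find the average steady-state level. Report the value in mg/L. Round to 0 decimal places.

At steady state Css = R₀ / CL = 209 / 5.730 = 36.47 mg/L

36 mg/L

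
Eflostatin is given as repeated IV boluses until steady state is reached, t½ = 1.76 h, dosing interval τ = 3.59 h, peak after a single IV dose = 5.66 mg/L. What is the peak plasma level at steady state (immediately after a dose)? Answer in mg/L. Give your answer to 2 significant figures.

k = ln2 / t½ = 0.693147 / 1.76 = 0.3938 h⁻¹
e^(−kτ) = e^(−0.3938 × 3.59) = 0.2432
Accumulation ratio R = 1 / (1 − e^(−kτ)) = 1 / (1 − 0.2432) = 1.321
Steady-state peak = C₀ × R = 5.66 × 1.321 = 7.477 mg/L

7.5 mg/L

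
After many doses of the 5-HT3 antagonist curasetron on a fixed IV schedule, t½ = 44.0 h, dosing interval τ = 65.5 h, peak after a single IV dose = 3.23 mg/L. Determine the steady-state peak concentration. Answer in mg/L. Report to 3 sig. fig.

5.02 mg/L

k = ln2 / t½ = 0.693147 / 44.0 = 0.01575 h⁻¹
e^(−kτ) = e^(−0.01575 × 65.5) = 0.3564
Accumulation ratio R = 1 / (1 − e^(−kτ)) = 1 / (1 − 0.3564) = 1.554
Steady-state peak = C₀ × R = 3.23 × 1.554 = 5.019 mg/L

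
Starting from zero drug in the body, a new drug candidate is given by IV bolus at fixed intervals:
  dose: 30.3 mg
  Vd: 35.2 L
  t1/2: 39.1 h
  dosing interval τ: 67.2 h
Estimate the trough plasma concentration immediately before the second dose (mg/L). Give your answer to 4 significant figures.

0.2615 mg/L

C₀ per dose = Dose / Vd = 30.3 / 35.2 = 0.8608 mg/L
k = ln2 / t½ = 0.693147 / 39.1 = 0.01773 h⁻¹
Fraction remaining after one interval: r = e^(−kτ) = e^(−0.01773 × 67.2) = 0.3038
Before dose 2, 1 dose has been given (aged 1τ).
C_trough = C₀ × r = 0.8608 × 0.3038 = 0.2615 mg/L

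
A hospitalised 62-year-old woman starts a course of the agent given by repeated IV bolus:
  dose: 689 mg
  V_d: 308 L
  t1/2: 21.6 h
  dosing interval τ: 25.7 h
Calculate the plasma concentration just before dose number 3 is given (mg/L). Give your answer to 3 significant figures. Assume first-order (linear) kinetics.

C₀ per dose = Dose / Vd = 689 / 308 = 2.237 mg/L
k = ln2 / t½ = 0.693147 / 21.6 = 0.03209 h⁻¹
Fraction remaining after one interval: r = e^(−kτ) = e^(−0.03209 × 25.7) = 0.4384
Before dose 3, 2 doses have been given (aged 1τ, 2τ).
C_trough = C₀ × (r + r²) = 2.237 × (0.4384 + 0.1922) = 1.411 mg/L

1.41 mg/L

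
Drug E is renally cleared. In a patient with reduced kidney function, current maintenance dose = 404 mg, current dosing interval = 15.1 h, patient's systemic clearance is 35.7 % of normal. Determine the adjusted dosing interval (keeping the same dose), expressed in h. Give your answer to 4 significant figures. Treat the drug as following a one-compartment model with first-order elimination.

42.30 h

To keep the same average steady-state level, dosing rate must scale with clearance.
CL ratio = 35.7 / 100 = 0.3570
New interval (same dose) = 15.1 / 0.3570 = 42.30 h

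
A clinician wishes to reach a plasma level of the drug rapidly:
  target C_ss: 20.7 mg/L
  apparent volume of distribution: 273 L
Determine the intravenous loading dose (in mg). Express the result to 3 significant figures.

LD = Css × Vd = 20.7 × 273 = 5651 mg

5650 mg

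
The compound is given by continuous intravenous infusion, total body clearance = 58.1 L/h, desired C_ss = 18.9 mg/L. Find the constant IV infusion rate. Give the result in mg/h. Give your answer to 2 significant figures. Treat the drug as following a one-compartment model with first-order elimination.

1100 mg/h

At steady state, infusion rate R₀ = Css × CL = 18.9 × 58.10 = 1098 mg/h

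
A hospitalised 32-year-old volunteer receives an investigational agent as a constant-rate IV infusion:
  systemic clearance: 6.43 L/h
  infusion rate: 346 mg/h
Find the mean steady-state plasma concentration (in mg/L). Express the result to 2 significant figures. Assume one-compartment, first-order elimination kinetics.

At steady state Css = R₀ / CL = 346 / 6.430 = 53.81 mg/L

54 mg/L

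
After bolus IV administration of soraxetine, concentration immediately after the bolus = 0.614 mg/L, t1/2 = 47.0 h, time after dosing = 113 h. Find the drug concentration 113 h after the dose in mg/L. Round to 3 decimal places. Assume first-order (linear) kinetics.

0.116 mg/L

k = ln2 / t½ = 0.693147 / 47.0 = 0.01475 h⁻¹
C = C₀ · e^(−k·t) = 0.6140 × e^(−0.01475 × 113)
  = 0.6140 × 0.1889 = 0.1160 mg/L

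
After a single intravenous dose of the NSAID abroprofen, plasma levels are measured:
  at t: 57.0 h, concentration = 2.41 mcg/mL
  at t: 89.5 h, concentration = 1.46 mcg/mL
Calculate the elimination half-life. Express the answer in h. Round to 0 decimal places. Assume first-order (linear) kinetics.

45 h

k = ln(C₁/C₂) / (t₂ − t₁) = ln(2.41/1.46) / (89.5 − 57.0)
  = 0.5012 / 32.50 = 0.01542 h⁻¹
t½ = ln2 / k = 0.693147 / 0.01542 = 44.95 h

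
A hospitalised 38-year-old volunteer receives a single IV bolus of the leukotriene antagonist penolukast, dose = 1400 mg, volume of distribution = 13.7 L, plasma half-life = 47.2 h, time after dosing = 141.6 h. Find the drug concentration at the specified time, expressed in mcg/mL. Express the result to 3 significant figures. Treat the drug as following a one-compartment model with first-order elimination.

C₀ = Dose / Vd = 1400 / 13.7 = 102.2 mg/L
k = ln2 / t½ = 0.693147 / 47.2 = 0.01469 h⁻¹
t / t½ = 141.6 / 47.2 = 3 half-lives
C = C₀ × (1/2)^3 = 102.2 × 0.1250 = 12.78 mg/L
(12.78 mg/L = 12.78 mcg/mL)

12.8 mcg/mL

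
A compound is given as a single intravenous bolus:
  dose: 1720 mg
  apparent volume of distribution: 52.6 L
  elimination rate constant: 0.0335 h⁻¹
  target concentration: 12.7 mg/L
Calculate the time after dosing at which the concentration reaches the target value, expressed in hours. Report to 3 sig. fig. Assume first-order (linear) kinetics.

28.2 h

C₀ = Dose / Vd = 1720 / 52.6 = 32.70 mg/L
t = ln(C₀ / C) / k = ln(32.70 / 12.7) / 0.03350
  = ln(2.575) / 0.03350 = 0.9458 / 0.03350 = 28.23 h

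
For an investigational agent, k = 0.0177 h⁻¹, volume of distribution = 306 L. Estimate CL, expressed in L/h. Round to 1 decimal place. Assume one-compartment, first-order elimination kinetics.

CL = k × Vd = 0.0177 × 306 = 5.416 L/h

5.4 L/h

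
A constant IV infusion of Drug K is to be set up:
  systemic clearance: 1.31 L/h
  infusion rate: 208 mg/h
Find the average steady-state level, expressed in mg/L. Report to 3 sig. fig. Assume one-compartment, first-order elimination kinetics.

At steady state Css = R₀ / CL = 208 / 1.310 = 158.8 mg/L

159 mg/L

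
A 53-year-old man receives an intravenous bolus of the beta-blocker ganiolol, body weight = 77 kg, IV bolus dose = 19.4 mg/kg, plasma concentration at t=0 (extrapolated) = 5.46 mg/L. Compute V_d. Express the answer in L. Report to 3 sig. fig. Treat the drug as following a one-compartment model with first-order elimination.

274 L

Dose = 19.4 × 77 = 1494 mg
Vd = Dose / C₀ = 1494 / 5.46 = 273.6 L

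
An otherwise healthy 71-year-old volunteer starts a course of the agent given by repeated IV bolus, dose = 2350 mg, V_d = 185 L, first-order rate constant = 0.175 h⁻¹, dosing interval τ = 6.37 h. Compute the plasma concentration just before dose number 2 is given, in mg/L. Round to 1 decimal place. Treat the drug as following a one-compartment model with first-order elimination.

C₀ per dose = Dose / Vd = 2350 / 185 = 12.70 mg/L
Fraction remaining after one interval: r = e^(−kτ) = e^(−0.1750 × 6.37) = 0.3280
Before dose 2, 1 dose has been given (aged 1τ).
C_trough = C₀ × r = 12.70 × 0.3280 = 4.166 mg/L

4.2 mg/L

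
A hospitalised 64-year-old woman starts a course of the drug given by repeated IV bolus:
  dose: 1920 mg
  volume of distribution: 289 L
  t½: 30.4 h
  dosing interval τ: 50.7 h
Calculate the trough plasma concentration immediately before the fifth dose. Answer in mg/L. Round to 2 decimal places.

3.02 mg/L

C₀ per dose = Dose / Vd = 1920 / 289 = 6.644 mg/L
k = ln2 / t½ = 0.693147 / 30.4 = 0.02280 h⁻¹
Fraction remaining after one interval: r = e^(−kτ) = e^(−0.02280 × 50.7) = 0.3148
Before dose 5, 4 doses have been given (aged 1τ, 2τ, 3τ, 4τ).
C_trough = C₀ × (r + r² + … + r^4) = C₀ × r(1−r^4)/(1−r)
        = 6.644 × 0.3148 × (1 − 0.009821) / (1 − 0.3148) = 3.022 mg/L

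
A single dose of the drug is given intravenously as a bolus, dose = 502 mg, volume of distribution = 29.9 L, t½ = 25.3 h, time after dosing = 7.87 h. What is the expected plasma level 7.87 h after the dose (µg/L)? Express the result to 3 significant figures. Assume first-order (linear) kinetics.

13500 µg/L

C₀ = Dose / Vd = 502.0 / 29.9 = 16.79 mg/L
k = ln2 / t½ = 0.693147 / 25.3 = 0.02740 h⁻¹
C = C₀ · e^(−k·t) = 16.79 × e^(−0.02740 × 7.87)
  = 16.79 × 0.8060 = 13.53 mg/L
Convert: 13.53 mg/L × 1000 = 13530 µg/L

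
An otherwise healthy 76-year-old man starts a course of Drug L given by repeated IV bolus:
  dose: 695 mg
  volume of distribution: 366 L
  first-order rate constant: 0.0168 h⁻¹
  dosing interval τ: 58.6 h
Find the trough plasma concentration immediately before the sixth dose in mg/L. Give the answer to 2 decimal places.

C₀ per dose = Dose / Vd = 695 / 366 = 1.899 mg/L
Fraction remaining after one interval: r = e^(−kτ) = e^(−0.01680 × 58.6) = 0.3736
Before dose 6, 5 doses have been given (aged 1τ, 2τ, 3τ, 4τ, 5τ).
C_trough = C₀ × (r + r² + … + r^5) = C₀ × r(1−r^5)/(1−r)
        = 1.899 × 0.3736 × (1 − 0.007278) / (1 − 0.3736) = 1.124 mg/L

1.12 mg/L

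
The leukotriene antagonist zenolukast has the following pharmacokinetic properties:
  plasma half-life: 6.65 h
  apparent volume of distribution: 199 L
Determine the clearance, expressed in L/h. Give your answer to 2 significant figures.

k = ln2 / t½ = 0.693147 / 6.65 = 0.1042 h⁻¹
CL = k × Vd = 0.1042 × 199 = 20.74 L/h

21 L/h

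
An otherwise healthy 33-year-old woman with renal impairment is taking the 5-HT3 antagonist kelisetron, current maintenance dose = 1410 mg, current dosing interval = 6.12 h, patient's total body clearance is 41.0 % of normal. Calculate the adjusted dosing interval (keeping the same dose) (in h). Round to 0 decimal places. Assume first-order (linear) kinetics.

15 h

To keep the same average steady-state level, dosing rate must scale with clearance.
CL ratio = 41.0 / 100 = 0.4100
New interval (same dose) = 6.12 / 0.4100 = 14.93 h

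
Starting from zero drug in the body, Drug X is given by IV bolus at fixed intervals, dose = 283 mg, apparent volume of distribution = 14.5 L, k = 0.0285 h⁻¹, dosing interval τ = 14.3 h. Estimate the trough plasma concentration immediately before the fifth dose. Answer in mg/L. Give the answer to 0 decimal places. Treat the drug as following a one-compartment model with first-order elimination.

31 mg/L

C₀ per dose = Dose / Vd = 283 / 14.5 = 19.52 mg/L
Fraction remaining after one interval: r = e^(−kτ) = e^(−0.02850 × 14.3) = 0.6653
Before dose 5, 4 doses have been given (aged 1τ, 2τ, 3τ, 4τ).
C_trough = C₀ × (r + r² + … + r^4) = C₀ × r(1−r^4)/(1−r)
        = 19.52 × 0.6653 × (1 − 0.1959) / (1 − 0.6653) = 31.20 mg/L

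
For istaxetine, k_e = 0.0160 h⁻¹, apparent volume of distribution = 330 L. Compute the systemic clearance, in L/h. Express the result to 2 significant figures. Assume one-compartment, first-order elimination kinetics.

5.3 L/h

CL = k × Vd = 0.0160 × 330 = 5.280 L/h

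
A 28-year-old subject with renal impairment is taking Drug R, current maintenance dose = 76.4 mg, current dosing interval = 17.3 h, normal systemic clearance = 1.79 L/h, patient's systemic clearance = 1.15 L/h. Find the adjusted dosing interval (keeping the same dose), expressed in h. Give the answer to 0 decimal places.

To keep the same average steady-state level, dosing rate must scale with clearance.
CL ratio = 1.15 / 1.79 = 0.6425
New interval (same dose) = 17.3 / 0.6425 = 26.93 h

27 h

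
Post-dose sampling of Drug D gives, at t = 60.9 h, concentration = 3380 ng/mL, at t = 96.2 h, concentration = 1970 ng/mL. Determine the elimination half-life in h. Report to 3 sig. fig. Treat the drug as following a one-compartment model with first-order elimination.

45.3 h

k = ln(C₁/C₂) / (t₂ − t₁) = ln(3380/1970) / (96.2 − 60.9)
  = 0.5398 / 35.30 = 0.01529 h⁻¹
t½ = ln2 / k = 0.693147 / 0.01529 = 45.33 h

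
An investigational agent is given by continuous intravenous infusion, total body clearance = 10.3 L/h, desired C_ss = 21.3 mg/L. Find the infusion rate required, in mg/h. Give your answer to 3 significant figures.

At steady state, infusion rate R₀ = Css × CL = 21.3 × 10.30 = 219.4 mg/h

219 mg/h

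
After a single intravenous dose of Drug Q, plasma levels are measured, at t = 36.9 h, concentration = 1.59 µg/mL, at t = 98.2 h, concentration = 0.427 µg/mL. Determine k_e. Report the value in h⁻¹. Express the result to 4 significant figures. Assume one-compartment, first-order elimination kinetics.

k = ln(C₁/C₂) / (t₂ − t₁) = ln(1.59/0.427) / (98.2 − 36.9)
  = 1.315 / 61.30 = 0.02145 h⁻¹

0.02145 h⁻¹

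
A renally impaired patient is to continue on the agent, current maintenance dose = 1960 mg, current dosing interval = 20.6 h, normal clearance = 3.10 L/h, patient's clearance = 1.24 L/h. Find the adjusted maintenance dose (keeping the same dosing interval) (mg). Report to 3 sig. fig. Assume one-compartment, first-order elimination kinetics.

784 mg

To keep the same average steady-state level, dosing rate must scale with clearance.
CL ratio = 1.24 / 3.10 = 0.4000
New dose (same interval) = 1960 × 0.4000 = 784.0 mg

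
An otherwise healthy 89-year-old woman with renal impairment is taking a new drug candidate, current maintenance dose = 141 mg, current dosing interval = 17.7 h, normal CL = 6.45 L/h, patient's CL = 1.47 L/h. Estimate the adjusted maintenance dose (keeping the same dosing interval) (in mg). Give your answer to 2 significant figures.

32 mg

To keep the same average steady-state level, dosing rate must scale with clearance.
CL ratio = 1.47 / 6.45 = 0.2279
New dose (same interval) = 141 × 0.2279 = 32.13 mg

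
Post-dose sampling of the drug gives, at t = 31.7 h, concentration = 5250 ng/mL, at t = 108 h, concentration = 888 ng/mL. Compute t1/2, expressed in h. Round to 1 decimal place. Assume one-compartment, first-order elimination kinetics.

k = ln(C₁/C₂) / (t₂ − t₁) = ln(5250/888) / (108 − 31.7)
  = 1.777 / 76.30 = 0.02329 h⁻¹
t½ = ln2 / k = 0.693147 / 0.02329 = 29.76 h

29.8 h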